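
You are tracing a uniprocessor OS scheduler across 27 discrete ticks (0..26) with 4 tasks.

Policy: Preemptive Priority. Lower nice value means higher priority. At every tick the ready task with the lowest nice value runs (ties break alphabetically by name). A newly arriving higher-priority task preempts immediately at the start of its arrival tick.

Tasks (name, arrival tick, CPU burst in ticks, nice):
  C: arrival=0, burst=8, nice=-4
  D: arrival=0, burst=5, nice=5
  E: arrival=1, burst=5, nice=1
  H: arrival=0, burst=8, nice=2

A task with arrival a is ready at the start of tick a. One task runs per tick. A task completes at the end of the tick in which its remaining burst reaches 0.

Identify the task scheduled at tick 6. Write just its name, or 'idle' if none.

t=0: ready={C,D,H} → run C
t=1: ready={C,D,E,H} → run C
t=2: ready={C,D,E,H} → run C
t=3: ready={C,D,E,H} → run C
t=4: ready={C,D,E,H} → run C
t=5: ready={C,D,E,H} → run C
t=6: ready={C,D,E,H} → run C
t=7: ready={C,D,E,H} → run C
t=8: ready={D,E,H} → run E
t=9: ready={D,E,H} → run E
t=10: ready={D,E,H} → run E
t=11: ready={D,E,H} → run E
t=12: ready={D,E,H} → run E
t=13: ready={D,H} → run H
t=14: ready={D,H} → run H
t=15: ready={D,H} → run H
t=16: ready={D,H} → run H
t=17: ready={D,H} → run H
t=18: ready={D,H} → run H
t=19: ready={D,H} → run H
t=20: ready={D,H} → run H
t=21: ready={D} → run D
t=22: ready={D} → run D
t=23: ready={D} → run D
t=24: ready={D} → run D
t=25: ready={D} → run D
t=26: (idle)

running at tick 6 = C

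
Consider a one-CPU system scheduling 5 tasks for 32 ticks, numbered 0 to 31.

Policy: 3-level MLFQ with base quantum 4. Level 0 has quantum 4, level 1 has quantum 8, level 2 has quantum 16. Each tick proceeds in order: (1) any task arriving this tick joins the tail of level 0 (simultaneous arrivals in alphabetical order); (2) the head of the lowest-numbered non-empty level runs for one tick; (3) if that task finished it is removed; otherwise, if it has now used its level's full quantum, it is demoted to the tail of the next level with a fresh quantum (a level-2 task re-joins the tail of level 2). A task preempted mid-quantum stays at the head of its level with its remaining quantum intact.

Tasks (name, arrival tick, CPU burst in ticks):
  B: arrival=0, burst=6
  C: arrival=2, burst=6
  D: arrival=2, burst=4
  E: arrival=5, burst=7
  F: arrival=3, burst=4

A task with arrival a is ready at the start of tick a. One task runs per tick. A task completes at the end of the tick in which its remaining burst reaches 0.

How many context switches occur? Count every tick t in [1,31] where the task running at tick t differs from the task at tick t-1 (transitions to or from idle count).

context switches = 8

t=0: L0/L1/L2 = B/-/- → run B
t=1: L0/L1/L2 = B/-/- → run B
t=2: L0/L1/L2 = BCD/-/- → run B
t=3: L0/L1/L2 = BCDF/-/- → run B
t=4: L0/L1/L2 = CDF/B/- → run C
t=5: L0/L1/L2 = CDFE/B/- → run C
t=6: L0/L1/L2 = CDFE/B/- → run C
t=7: L0/L1/L2 = CDFE/B/- → run C
t=8: L0/L1/L2 = DFE/BC/- → run D
t=9: L0/L1/L2 = DFE/BC/- → run D
t=10: L0/L1/L2 = DFE/BC/- → run D
t=11: L0/L1/L2 = DFE/BC/- → run D
t=12: L0/L1/L2 = FE/BC/- → run F
t=13: L0/L1/L2 = FE/BC/- → run F
t=14: L0/L1/L2 = FE/BC/- → run F
t=15: L0/L1/L2 = FE/BC/- → run F
t=16: L0/L1/L2 = E/BC/- → run E
t=17: L0/L1/L2 = E/BC/- → run E
t=18: L0/L1/L2 = E/BC/- → run E
t=19: L0/L1/L2 = E/BC/- → run E
t=20: L0/L1/L2 = -/BCE/- → run B
t=21: L0/L1/L2 = -/BCE/- → run B
t=22: L0/L1/L2 = -/CE/- → run C
t=23: L0/L1/L2 = -/CE/- → run C
t=24: L0/L1/L2 = -/E/- → run E
t=25: L0/L1/L2 = -/E/- → run E
t=26: L0/L1/L2 = -/E/- → run E
t=27: (idle)
t=28: (idle)
t=29: (idle)
t=30: (idle)
t=31: (idle)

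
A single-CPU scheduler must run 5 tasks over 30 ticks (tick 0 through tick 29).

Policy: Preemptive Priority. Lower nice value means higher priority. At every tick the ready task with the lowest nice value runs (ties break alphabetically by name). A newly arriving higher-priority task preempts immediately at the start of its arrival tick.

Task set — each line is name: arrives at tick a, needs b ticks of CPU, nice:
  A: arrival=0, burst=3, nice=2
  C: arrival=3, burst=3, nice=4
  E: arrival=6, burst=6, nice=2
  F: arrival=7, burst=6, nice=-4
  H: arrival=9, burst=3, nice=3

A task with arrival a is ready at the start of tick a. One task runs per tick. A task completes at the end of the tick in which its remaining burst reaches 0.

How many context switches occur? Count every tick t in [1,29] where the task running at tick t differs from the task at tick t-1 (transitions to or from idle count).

t=0: ready={A} → run A
t=1: ready={A} → run A
t=2: ready={A} → run A
t=3: ready={C} → run C
t=4: ready={C} → run C
t=5: ready={C} → run C
t=6: ready={E} → run E
t=7: ready={E,F} → run F
t=8: ready={E,F} → run F
t=9: ready={E,F,H} → run F
t=10: ready={E,F,H} → run F
t=11: ready={E,F,H} → run F
t=12: ready={E,F,H} → run F
t=13: ready={E,H} → run E
t=14: ready={E,H} → run E
t=15: ready={E,H} → run E
t=16: ready={E,H} → run E
t=17: ready={E,H} → run E
t=18: ready={H} → run H
t=19: ready={H} → run H
t=20: ready={H} → run H
t=21: (idle)
t=22: (idle)
t=23: (idle)
t=24: (idle)
t=25: (idle)
t=26: (idle)
t=27: (idle)
t=28: (idle)
t=29: (idle)

context switches = 6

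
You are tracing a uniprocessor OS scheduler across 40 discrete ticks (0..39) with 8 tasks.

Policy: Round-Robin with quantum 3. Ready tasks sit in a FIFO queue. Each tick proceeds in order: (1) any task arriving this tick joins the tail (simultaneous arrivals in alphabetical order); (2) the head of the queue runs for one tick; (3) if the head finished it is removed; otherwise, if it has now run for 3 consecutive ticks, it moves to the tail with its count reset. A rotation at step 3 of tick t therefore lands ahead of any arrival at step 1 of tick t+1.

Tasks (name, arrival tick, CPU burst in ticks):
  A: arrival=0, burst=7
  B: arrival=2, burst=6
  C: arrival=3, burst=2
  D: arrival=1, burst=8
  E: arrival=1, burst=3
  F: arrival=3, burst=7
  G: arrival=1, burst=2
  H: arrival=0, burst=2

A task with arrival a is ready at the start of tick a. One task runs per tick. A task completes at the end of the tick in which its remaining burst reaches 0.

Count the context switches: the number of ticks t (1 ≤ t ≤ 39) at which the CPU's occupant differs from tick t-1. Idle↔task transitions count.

context switches = 15

t=0: queue=[A,H] q_used=0 → run A
t=1: queue=[A,H,D,E,G] q_used=1 → run A
t=2: queue=[A,H,D,E,G,B] q_used=2 → run A
t=3: queue=[H,D,E,G,B,A,C,F] q_used=0 → run H
t=4: queue=[H,D,E,G,B,A,C,F] q_used=1 → run H
t=5: queue=[D,E,G,B,A,C,F] q_used=0 → run D
t=6: queue=[D,E,G,B,A,C,F] q_used=1 → run D
t=7: queue=[D,E,G,B,A,C,F] q_used=2 → run D
t=8: queue=[E,G,B,A,C,F,D] q_used=0 → run E
t=9: queue=[E,G,B,A,C,F,D] q_used=1 → run E
t=10: queue=[E,G,B,A,C,F,D] q_used=2 → run E
t=11: queue=[G,B,A,C,F,D] q_used=0 → run G
t=12: queue=[G,B,A,C,F,D] q_used=1 → run G
t=13: queue=[B,A,C,F,D] q_used=0 → run B
t=14: queue=[B,A,C,F,D] q_used=1 → run B
t=15: queue=[B,A,C,F,D] q_used=2 → run B
t=16: queue=[A,C,F,D,B] q_used=0 → run A
t=17: queue=[A,C,F,D,B] q_used=1 → run A
t=18: queue=[A,C,F,D,B] q_used=2 → run A
t=19: queue=[C,F,D,B,A] q_used=0 → run C
t=20: queue=[C,F,D,B,A] q_used=1 → run C
t=21: queue=[F,D,B,A] q_used=0 → run F
t=22: queue=[F,D,B,A] q_used=1 → run F
t=23: queue=[F,D,B,A] q_used=2 → run F
t=24: queue=[D,B,A,F] q_used=0 → run D
t=25: queue=[D,B,A,F] q_used=1 → run D
t=26: queue=[D,B,A,F] q_used=2 → run D
t=27: queue=[B,A,F,D] q_used=0 → run B
t=28: queue=[B,A,F,D] q_used=1 → run B
t=29: queue=[B,A,F,D] q_used=2 → run B
t=30: queue=[A,F,D] q_used=0 → run A
t=31: queue=[F,D] q_used=0 → run F
t=32: queue=[F,D] q_used=1 → run F
t=33: queue=[F,D] q_used=2 → run F
t=34: queue=[D,F] q_used=0 → run D
t=35: queue=[D,F] q_used=1 → run D
t=36: queue=[F] q_used=0 → run F
t=37: (idle)
t=38: (idle)
t=39: (idle)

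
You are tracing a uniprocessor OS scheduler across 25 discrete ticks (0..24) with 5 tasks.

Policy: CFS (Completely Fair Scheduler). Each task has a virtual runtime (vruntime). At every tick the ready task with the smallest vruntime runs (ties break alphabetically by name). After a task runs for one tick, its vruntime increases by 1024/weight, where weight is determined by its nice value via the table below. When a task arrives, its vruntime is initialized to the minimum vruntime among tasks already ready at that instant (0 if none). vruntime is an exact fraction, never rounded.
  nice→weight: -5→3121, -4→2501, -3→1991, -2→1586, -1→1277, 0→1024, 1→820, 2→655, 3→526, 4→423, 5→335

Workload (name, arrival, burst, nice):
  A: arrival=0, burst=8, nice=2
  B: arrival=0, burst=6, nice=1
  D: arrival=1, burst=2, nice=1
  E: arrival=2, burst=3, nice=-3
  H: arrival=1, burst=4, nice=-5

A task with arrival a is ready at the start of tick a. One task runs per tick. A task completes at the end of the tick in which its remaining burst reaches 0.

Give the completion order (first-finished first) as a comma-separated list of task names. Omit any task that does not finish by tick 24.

completion order = H, E, D, B, A

t=0: vr[A=0 B=0] → run A
t=1: vr[A=1024/655 B=0 D=0 H=0] → run B
t=2: vr[A=1024/655 B=256/205 D=0 E=0 H=0] → run D
t=3: vr[A=1024/655 B=256/205 D=256/205 E=0 H=0] → run E
t=4: vr[A=1024/655 B=256/205 D=256/205 E=1024/1991 H=0] → run H
t=5: vr[A=1024/655 B=256/205 D=256/205 E=1024/1991 H=1024/3121] → run H
t=6: vr[A=1024/655 B=256/205 D=256/205 E=1024/1991 H=2048/3121] → run E
t=7: vr[A=1024/655 B=256/205 D=256/205 E=2048/1991 H=2048/3121] → run H
t=8: vr[A=1024/655 B=256/205 D=256/205 E=2048/1991 H=3072/3121] → run H
t=9: vr[A=1024/655 B=256/205 D=256/205 E=2048/1991] → run E
t=10: vr[A=1024/655 B=256/205 D=256/205] → run B
t=11: vr[A=1024/655 B=512/205 D=256/205] → run D
t=12: vr[A=1024/655 B=512/205] → run A
t=13: vr[A=2048/655 B=512/205] → run B
t=14: vr[A=2048/655 B=768/205] → run A
t=15: vr[A=3072/655 B=768/205] → run B
t=16: vr[A=3072/655 B=1024/205] → run A
t=17: vr[A=4096/655 B=1024/205] → run B
t=18: vr[A=4096/655 B=256/41] → run B
t=19: vr[A=4096/655] → run A
t=20: vr[A=1024/131] → run A
t=21: vr[A=6144/655] → run A
t=22: vr[A=7168/655] → run A
t=23: (idle)
t=24: (idle)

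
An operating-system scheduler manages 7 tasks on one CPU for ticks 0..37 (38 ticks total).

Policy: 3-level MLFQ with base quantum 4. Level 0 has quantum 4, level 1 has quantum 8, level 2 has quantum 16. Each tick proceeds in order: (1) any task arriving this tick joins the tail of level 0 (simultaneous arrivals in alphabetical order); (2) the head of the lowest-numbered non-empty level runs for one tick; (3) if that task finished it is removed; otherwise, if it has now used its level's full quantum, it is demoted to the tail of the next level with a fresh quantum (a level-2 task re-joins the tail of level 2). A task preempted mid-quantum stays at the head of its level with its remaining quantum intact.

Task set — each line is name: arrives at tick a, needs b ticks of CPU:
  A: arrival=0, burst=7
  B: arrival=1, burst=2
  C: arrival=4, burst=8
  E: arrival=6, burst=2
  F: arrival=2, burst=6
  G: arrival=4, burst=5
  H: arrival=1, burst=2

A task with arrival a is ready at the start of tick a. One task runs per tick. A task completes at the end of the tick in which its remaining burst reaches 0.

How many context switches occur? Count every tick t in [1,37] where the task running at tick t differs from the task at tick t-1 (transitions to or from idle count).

t=0: L0/L1/L2 = A/-/- → run A
t=1: L0/L1/L2 = ABH/-/- → run A
t=2: L0/L1/L2 = ABHF/-/- → run A
t=3: L0/L1/L2 = ABHF/-/- → run A
t=4: L0/L1/L2 = BHFCG/A/- → run B
t=5: L0/L1/L2 = BHFCG/A/- → run B
t=6: L0/L1/L2 = HFCGE/A/- → run H
t=7: L0/L1/L2 = HFCGE/A/- → run H
t=8: L0/L1/L2 = FCGE/A/- → run F
t=9: L0/L1/L2 = FCGE/A/- → run F
t=10: L0/L1/L2 = FCGE/A/- → run F
t=11: L0/L1/L2 = FCGE/A/- → run F
t=12: L0/L1/L2 = CGE/AF/- → run C
t=13: L0/L1/L2 = CGE/AF/- → run C
t=14: L0/L1/L2 = CGE/AF/- → run C
t=15: L0/L1/L2 = CGE/AF/- → run C
t=16: L0/L1/L2 = GE/AFC/- → run G
t=17: L0/L1/L2 = GE/AFC/- → run G
t=18: L0/L1/L2 = GE/AFC/- → run G
t=19: L0/L1/L2 = GE/AFC/- → run G
t=20: L0/L1/L2 = E/AFCG/- → run E
t=21: L0/L1/L2 = E/AFCG/- → run E
t=22: L0/L1/L2 = -/AFCG/- → run A
t=23: L0/L1/L2 = -/AFCG/- → run A
t=24: L0/L1/L2 = -/AFCG/- → run A
t=25: L0/L1/L2 = -/FCG/- → run F
t=26: L0/L1/L2 = -/FCG/- → run F
t=27: L0/L1/L2 = -/CG/- → run C
t=28: L0/L1/L2 = -/CG/- → run C
t=29: L0/L1/L2 = -/CG/- → run C
t=30: L0/L1/L2 = -/CG/- → run C
t=31: L0/L1/L2 = -/G/- → run G
t=32: (idle)
t=33: (idle)
t=34: (idle)
t=35: (idle)
t=36: (idle)
t=37: (idle)

context switches = 11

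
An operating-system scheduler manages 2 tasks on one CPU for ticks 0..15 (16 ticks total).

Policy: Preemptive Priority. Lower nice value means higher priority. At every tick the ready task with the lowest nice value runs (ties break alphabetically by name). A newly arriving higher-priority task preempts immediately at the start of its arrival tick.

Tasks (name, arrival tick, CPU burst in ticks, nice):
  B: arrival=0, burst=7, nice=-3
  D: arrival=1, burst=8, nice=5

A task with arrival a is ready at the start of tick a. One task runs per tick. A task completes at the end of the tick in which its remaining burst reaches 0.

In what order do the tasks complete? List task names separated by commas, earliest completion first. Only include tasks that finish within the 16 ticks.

completion order = B, D

t=0: ready={B} → run B
t=1: ready={B,D} → run B
t=2: ready={B,D} → run B
t=3: ready={B,D} → run B
t=4: ready={B,D} → run B
t=5: ready={B,D} → run B
t=6: ready={B,D} → run B
t=7: ready={D} → run D
t=8: ready={D} → run D
t=9: ready={D} → run D
t=10: ready={D} → run D
t=11: ready={D} → run D
t=12: ready={D} → run D
t=13: ready={D} → run D
t=14: ready={D} → run D
t=15: (idle)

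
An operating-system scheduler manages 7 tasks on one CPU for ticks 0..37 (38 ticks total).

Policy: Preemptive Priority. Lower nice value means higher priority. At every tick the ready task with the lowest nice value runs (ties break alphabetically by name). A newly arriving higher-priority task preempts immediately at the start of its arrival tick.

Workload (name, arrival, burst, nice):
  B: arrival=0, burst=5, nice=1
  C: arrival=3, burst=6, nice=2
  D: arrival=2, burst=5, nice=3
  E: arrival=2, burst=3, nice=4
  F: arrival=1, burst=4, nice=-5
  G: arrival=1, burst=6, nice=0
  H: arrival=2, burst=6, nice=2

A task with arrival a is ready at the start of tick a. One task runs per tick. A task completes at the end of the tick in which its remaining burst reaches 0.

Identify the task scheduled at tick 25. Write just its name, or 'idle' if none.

running at tick 25 = H

t=0: ready={B} → run B
t=1: ready={B,F,G} → run F
t=2: ready={B,D,E,F,G,H} → run F
t=3: ready={B,C,D,E,F,G,H} → run F
t=4: ready={B,C,D,E,F,G,H} → run F
t=5: ready={B,C,D,E,G,H} → run G
t=6: ready={B,C,D,E,G,H} → run G
t=7: ready={B,C,D,E,G,H} → run G
t=8: ready={B,C,D,E,G,H} → run G
t=9: ready={B,C,D,E,G,H} → run G
t=10: ready={B,C,D,E,G,H} → run G
t=11: ready={B,C,D,E,H} → run B
t=12: ready={B,C,D,E,H} → run B
t=13: ready={B,C,D,E,H} → run B
t=14: ready={B,C,D,E,H} → run B
t=15: ready={C,D,E,H} → run C
t=16: ready={C,D,E,H} → run C
t=17: ready={C,D,E,H} → run C
t=18: ready={C,D,E,H} → run C
t=19: ready={C,D,E,H} → run C
t=20: ready={C,D,E,H} → run C
t=21: ready={D,E,H} → run H
t=22: ready={D,E,H} → run H
t=23: ready={D,E,H} → run H
t=24: ready={D,E,H} → run H
t=25: ready={D,E,H} → run H
t=26: ready={D,E,H} → run H
t=27: ready={D,E} → run D
t=28: ready={D,E} → run D
t=29: ready={D,E} → run D
t=30: ready={D,E} → run D
t=31: ready={D,E} → run D
t=32: ready={E} → run E
t=33: ready={E} → run E
t=34: ready={E} → run E
t=35: (idle)
t=36: (idle)
t=37: (idle)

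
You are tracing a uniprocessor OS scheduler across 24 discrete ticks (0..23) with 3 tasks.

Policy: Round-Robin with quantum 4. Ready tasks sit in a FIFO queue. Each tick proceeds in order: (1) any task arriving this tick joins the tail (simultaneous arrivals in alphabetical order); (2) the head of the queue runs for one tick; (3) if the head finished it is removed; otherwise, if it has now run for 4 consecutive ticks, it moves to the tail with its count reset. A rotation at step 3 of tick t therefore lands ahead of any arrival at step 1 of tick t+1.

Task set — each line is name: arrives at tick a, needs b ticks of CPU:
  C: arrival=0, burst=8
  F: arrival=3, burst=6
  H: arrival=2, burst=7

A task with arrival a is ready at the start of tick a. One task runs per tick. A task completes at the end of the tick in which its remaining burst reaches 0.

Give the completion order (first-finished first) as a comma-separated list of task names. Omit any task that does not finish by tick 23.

completion order = C, H, F

t=0: queue=[C] q_used=0 → run C
t=1: queue=[C] q_used=1 → run C
t=2: queue=[C,H] q_used=2 → run C
t=3: queue=[C,H,F] q_used=3 → run C
t=4: queue=[H,F,C] q_used=0 → run H
t=5: queue=[H,F,C] q_used=1 → run H
t=6: queue=[H,F,C] q_used=2 → run H
t=7: queue=[H,F,C] q_used=3 → run H
t=8: queue=[F,C,H] q_used=0 → run F
t=9: queue=[F,C,H] q_used=1 → run F
t=10: queue=[F,C,H] q_used=2 → run F
t=11: queue=[F,C,H] q_used=3 → run F
t=12: queue=[C,H,F] q_used=0 → run C
t=13: queue=[C,H,F] q_used=1 → run C
t=14: queue=[C,H,F] q_used=2 → run C
t=15: queue=[C,H,F] q_used=3 → run C
t=16: queue=[H,F] q_used=0 → run H
t=17: queue=[H,F] q_used=1 → run H
t=18: queue=[H,F] q_used=2 → run H
t=19: queue=[F] q_used=0 → run F
t=20: queue=[F] q_used=1 → run F
t=21: (idle)
t=22: (idle)
t=23: (idle)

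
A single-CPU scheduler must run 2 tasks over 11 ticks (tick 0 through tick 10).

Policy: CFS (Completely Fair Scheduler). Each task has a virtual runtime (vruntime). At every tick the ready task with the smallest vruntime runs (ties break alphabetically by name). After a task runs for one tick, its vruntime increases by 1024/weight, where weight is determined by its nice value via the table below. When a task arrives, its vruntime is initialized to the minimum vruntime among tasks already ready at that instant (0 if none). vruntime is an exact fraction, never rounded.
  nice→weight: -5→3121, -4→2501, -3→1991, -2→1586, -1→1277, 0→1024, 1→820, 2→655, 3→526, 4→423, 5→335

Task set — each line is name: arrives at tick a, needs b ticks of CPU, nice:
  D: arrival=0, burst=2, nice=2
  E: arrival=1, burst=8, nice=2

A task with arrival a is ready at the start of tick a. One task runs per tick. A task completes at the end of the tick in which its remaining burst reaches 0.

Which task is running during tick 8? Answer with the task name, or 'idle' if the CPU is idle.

running at tick 8 = E

t=0: vr[D=0] → run D
t=1: vr[D=1024/655 E=1024/655] → run D
t=2: vr[E=1024/655] → run E
t=3: vr[E=2048/655] → run E
t=4: vr[E=3072/655] → run E
t=5: vr[E=4096/655] → run E
t=6: vr[E=1024/131] → run E
t=7: vr[E=6144/655] → run E
t=8: vr[E=7168/655] → run E
t=9: vr[E=8192/655] → run E
t=10: (idle)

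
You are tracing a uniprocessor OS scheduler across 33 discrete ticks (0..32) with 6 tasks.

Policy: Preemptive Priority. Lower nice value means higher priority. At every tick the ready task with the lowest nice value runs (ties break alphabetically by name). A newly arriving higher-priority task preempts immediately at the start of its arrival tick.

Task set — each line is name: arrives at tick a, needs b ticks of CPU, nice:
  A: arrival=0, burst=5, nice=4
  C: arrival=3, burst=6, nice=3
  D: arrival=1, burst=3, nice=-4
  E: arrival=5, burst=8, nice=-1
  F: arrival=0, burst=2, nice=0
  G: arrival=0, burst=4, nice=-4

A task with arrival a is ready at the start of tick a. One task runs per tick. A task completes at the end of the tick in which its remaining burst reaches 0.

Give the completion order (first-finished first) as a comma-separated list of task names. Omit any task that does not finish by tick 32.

t=0: ready={A,F,G} → run G
t=1: ready={A,D,F,G} → run D
t=2: ready={A,D,F,G} → run D
t=3: ready={A,C,D,F,G} → run D
t=4: ready={A,C,F,G} → run G
t=5: ready={A,C,E,F,G} → run G
t=6: ready={A,C,E,F,G} → run G
t=7: ready={A,C,E,F} → run E
t=8: ready={A,C,E,F} → run E
t=9: ready={A,C,E,F} → run E
t=10: ready={A,C,E,F} → run E
t=11: ready={A,C,E,F} → run E
t=12: ready={A,C,E,F} → run E
t=13: ready={A,C,E,F} → run E
t=14: ready={A,C,E,F} → run E
t=15: ready={A,C,F} → run F
t=16: ready={A,C,F} → run F
t=17: ready={A,C} → run C
t=18: ready={A,C} → run C
t=19: ready={A,C} → run C
t=20: ready={A,C} → run C
t=21: ready={A,C} → run C
t=22: ready={A,C} → run C
t=23: ready={A} → run A
t=24: ready={A} → run A
t=25: ready={A} → run A
t=26: ready={A} → run A
t=27: ready={A} → run A
t=28: (idle)
t=29: (idle)
t=30: (idle)
t=31: (idle)
t=32: (idle)

completion order = D, G, E, F, C, A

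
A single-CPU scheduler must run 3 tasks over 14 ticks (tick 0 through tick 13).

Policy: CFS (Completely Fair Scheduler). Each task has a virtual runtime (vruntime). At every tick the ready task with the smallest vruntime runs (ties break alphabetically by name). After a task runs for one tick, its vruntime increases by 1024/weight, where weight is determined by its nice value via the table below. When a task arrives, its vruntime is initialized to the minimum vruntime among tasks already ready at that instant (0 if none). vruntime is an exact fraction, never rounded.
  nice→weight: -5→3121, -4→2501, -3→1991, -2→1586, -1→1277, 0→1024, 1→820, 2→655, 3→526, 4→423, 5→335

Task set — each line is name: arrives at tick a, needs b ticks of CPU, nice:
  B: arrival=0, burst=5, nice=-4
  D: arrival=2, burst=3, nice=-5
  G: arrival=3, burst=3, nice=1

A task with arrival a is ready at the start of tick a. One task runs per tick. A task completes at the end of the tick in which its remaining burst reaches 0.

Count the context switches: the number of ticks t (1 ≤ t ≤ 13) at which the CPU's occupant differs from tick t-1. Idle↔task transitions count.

context switches = 8

t=0: vr[B=0] → run B
t=1: vr[B=1024/2501] → run B
t=2: vr[B=2048/2501 D=2048/2501] → run B
t=3: vr[B=3072/2501 D=2048/2501 G=2048/2501] → run D
t=4: vr[B=3072/2501 D=8952832/7805621 G=2048/2501] → run G
t=5: vr[B=3072/2501 D=8952832/7805621 G=25856/12505] → run D
t=6: vr[B=3072/2501 D=11513856/7805621 G=25856/12505] → run B
t=7: vr[B=4096/2501 D=11513856/7805621 G=25856/12505] → run D
t=8: vr[B=4096/2501 G=25856/12505] → run B
t=9: vr[G=25856/12505] → run G
t=10: vr[G=41472/12505] → run G
t=11: (idle)
t=12: (idle)
t=13: (idle)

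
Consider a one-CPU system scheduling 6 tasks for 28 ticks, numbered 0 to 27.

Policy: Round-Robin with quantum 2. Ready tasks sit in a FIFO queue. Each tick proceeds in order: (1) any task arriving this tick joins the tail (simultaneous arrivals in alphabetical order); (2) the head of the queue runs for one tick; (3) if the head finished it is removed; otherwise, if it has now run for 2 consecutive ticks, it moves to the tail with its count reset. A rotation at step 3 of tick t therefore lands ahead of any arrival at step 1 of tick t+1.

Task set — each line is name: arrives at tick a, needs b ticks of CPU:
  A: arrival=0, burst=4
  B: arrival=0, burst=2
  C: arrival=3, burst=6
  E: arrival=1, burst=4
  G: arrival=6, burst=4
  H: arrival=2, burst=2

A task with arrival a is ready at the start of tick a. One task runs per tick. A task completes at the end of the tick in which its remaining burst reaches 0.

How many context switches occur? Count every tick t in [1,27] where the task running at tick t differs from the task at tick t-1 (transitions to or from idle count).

t=0: queue=[A,B] q_used=0 → run A
t=1: queue=[A,B,E] q_used=1 → run A
t=2: queue=[B,E,A,H] q_used=0 → run B
t=3: queue=[B,E,A,H,C] q_used=1 → run B
t=4: queue=[E,A,H,C] q_used=0 → run E
t=5: queue=[E,A,H,C] q_used=1 → run E
t=6: queue=[A,H,C,E,G] q_used=0 → run A
t=7: queue=[A,H,C,E,G] q_used=1 → run A
t=8: queue=[H,C,E,G] q_used=0 → run H
t=9: queue=[H,C,E,G] q_used=1 → run H
t=10: queue=[C,E,G] q_used=0 → run C
t=11: queue=[C,E,G] q_used=1 → run C
t=12: queue=[E,G,C] q_used=0 → run E
t=13: queue=[E,G,C] q_used=1 → run E
t=14: queue=[G,C] q_used=0 → run G
t=15: queue=[G,C] q_used=1 → run G
t=16: queue=[C,G] q_used=0 → run C
t=17: queue=[C,G] q_used=1 → run C
t=18: queue=[G,C] q_used=0 → run G
t=19: queue=[G,C] q_used=1 → run G
t=20: queue=[C] q_used=0 → run C
t=21: queue=[C] q_used=1 → run C
t=22: (idle)
t=23: (idle)
t=24: (idle)
t=25: (idle)
t=26: (idle)
t=27: (idle)

context switches = 11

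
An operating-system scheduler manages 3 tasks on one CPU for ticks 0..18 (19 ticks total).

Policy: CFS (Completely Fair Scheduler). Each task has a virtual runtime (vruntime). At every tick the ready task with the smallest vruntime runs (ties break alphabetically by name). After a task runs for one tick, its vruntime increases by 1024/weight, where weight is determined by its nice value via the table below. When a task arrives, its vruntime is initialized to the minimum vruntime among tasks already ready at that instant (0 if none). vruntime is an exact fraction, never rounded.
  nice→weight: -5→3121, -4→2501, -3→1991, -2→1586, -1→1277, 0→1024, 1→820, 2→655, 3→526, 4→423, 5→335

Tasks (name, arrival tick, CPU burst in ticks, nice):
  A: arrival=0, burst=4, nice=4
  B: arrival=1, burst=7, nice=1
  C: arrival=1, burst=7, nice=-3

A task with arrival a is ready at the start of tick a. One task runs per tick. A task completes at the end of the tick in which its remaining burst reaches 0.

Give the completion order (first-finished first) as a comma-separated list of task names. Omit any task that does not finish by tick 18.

completion order = C, A, B

t=0: vr[A=0] → run A
t=1: vr[A=1024/423 B=1024/423 C=1024/423] → run A
t=2: vr[A=2048/423 B=1024/423 C=1024/423] → run B
t=3: vr[A=2048/423 B=318208/86715 C=1024/423] → run C
t=4: vr[A=2048/423 B=318208/86715 C=2471936/842193] → run C
t=5: vr[A=2048/423 B=318208/86715 C=2905088/842193] → run C
t=6: vr[A=2048/423 B=318208/86715 C=3338240/842193] → run B
t=7: vr[A=2048/423 B=426496/86715 C=3338240/842193] → run C
t=8: vr[A=2048/423 B=426496/86715 C=3771392/842193] → run C
t=9: vr[A=2048/423 B=426496/86715 C=4204544/842193] → run A
t=10: vr[A=1024/141 B=426496/86715 C=4204544/842193] → run B
t=11: vr[A=1024/141 B=534784/86715 C=4204544/842193] → run C
t=12: vr[A=1024/141 B=534784/86715 C=4637696/842193] → run C
t=13: vr[A=1024/141 B=534784/86715] → run B
t=14: vr[A=1024/141 B=643072/86715] → run A
t=15: vr[B=643072/86715] → run B
t=16: vr[B=150272/17343] → run B
t=17: vr[B=859648/86715] → run B
t=18: (idle)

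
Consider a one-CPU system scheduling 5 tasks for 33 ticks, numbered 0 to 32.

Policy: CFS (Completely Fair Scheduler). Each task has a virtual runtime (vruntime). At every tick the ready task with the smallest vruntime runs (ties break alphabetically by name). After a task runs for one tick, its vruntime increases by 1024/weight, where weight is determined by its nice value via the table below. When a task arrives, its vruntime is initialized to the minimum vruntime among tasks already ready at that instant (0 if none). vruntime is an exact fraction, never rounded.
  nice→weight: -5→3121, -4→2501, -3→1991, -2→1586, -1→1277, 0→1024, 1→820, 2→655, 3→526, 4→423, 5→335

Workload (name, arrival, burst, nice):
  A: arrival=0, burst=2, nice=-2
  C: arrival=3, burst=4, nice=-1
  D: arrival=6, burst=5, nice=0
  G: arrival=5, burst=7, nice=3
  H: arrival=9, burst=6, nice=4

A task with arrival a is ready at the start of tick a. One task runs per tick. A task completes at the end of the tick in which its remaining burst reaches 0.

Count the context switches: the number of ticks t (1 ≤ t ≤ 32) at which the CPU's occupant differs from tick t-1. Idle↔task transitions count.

t=0: vr[A=0] → run A
t=1: vr[A=512/793] → run A
t=2: (idle)
t=3: vr[C=0] → run C
t=4: vr[C=1024/1277] → run C
t=5: vr[C=2048/1277 G=2048/1277] → run C
t=6: vr[C=3072/1277 D=2048/1277 G=2048/1277] → run D
t=7: vr[C=3072/1277 D=3325/1277 G=2048/1277] → run G
t=8: vr[C=3072/1277 D=3325/1277 G=1192448/335851] → run C
t=9: vr[D=3325/1277 G=1192448/335851 H=3325/1277] → run D
t=10: vr[D=4602/1277 G=1192448/335851 H=3325/1277] → run H
t=11: vr[D=4602/1277 G=1192448/335851 H=2714123/540171] → run G
t=12: vr[D=4602/1277 G=1846272/335851 H=2714123/540171] → run D
t=13: vr[D=5879/1277 G=1846272/335851 H=2714123/540171] → run D
t=14: vr[D=7156/1277 G=1846272/335851 H=2714123/540171] → run H
t=15: vr[D=7156/1277 G=1846272/335851 H=4021771/540171] → run G
t=16: vr[D=7156/1277 G=2500096/335851 H=4021771/540171] → run D
t=17: vr[G=2500096/335851 H=4021771/540171] → run G
t=18: vr[G=3153920/335851 H=4021771/540171] → run H
t=19: vr[G=3153920/335851 H=1776473/180057] → run G
t=20: vr[G=3807744/335851 H=1776473/180057] → run H
t=21: vr[G=3807744/335851 H=6637067/540171] → run G
t=22: vr[G=4461568/335851 H=6637067/540171] → run H
t=23: vr[G=4461568/335851 H=7944715/540171] → run G
t=24: vr[H=7944715/540171] → run H
t=25: (idle)
t=26: (idle)
t=27: (idle)
t=28: (idle)
t=29: (idle)
t=30: (idle)
t=31: (idle)
t=32: (idle)

context switches = 21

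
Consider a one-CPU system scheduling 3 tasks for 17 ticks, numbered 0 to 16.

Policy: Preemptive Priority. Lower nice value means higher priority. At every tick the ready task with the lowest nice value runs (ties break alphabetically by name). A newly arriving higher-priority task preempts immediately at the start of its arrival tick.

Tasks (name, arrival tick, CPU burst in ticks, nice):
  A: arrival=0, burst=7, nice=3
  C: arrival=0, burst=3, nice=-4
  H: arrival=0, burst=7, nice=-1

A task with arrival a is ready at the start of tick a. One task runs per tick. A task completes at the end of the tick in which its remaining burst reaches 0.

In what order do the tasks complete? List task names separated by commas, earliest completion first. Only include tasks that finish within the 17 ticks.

completion order = C, H, A

t=0: ready={A,C,H} → run C
t=1: ready={A,C,H} → run C
t=2: ready={A,C,H} → run C
t=3: ready={A,H} → run H
t=4: ready={A,H} → run H
t=5: ready={A,H} → run H
t=6: ready={A,H} → run H
t=7: ready={A,H} → run H
t=8: ready={A,H} → run H
t=9: ready={A,H} → run H
t=10: ready={A} → run A
t=11: ready={A} → run A
t=12: ready={A} → run A
t=13: ready={A} → run A
t=14: ready={A} → run A
t=15: ready={A} → run A
t=16: ready={A} → run A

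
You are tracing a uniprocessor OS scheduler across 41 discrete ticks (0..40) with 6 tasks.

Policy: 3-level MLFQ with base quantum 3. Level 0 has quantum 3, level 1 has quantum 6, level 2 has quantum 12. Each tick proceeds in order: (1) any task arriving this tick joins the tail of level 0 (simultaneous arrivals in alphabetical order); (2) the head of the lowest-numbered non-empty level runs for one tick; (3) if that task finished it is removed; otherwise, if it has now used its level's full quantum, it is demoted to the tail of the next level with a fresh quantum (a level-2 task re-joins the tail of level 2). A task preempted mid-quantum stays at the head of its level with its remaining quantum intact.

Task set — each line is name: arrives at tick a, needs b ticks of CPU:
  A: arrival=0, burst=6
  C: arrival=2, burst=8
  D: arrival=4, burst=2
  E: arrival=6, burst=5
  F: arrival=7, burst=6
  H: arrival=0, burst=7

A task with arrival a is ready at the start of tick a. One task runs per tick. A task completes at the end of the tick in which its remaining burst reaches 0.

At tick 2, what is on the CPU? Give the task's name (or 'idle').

t=0: L0/L1/L2 = AH/-/- → run A
t=1: L0/L1/L2 = AH/-/- → run A
t=2: L0/L1/L2 = AHC/-/- → run A
t=3: L0/L1/L2 = HC/A/- → run H
t=4: L0/L1/L2 = HCD/A/- → run H
t=5: L0/L1/L2 = HCD/A/- → run H
t=6: L0/L1/L2 = CDE/AH/- → run C
t=7: L0/L1/L2 = CDEF/AH/- → run C
t=8: L0/L1/L2 = CDEF/AH/- → run C
t=9: L0/L1/L2 = DEF/AHC/- → run D
t=10: L0/L1/L2 = DEF/AHC/- → run D
t=11: L0/L1/L2 = EF/AHC/- → run E
t=12: L0/L1/L2 = EF/AHC/- → run E
t=13: L0/L1/L2 = EF/AHC/- → run E
t=14: L0/L1/L2 = F/AHCE/- → run F
t=15: L0/L1/L2 = F/AHCE/- → run F
t=16: L0/L1/L2 = F/AHCE/- → run F
t=17: L0/L1/L2 = -/AHCEF/- → run A
t=18: L0/L1/L2 = -/AHCEF/- → run A
t=19: L0/L1/L2 = -/AHCEF/- → run A
t=20: L0/L1/L2 = -/HCEF/- → run H
t=21: L0/L1/L2 = -/HCEF/- → run H
t=22: L0/L1/L2 = -/HCEF/- → run H
t=23: L0/L1/L2 = -/HCEF/- → run H
t=24: L0/L1/L2 = -/CEF/- → run C
t=25: L0/L1/L2 = -/CEF/- → run C
t=26: L0/L1/L2 = -/CEF/- → run C
t=27: L0/L1/L2 = -/CEF/- → run C
t=28: L0/L1/L2 = -/CEF/- → run C
t=29: L0/L1/L2 = -/EF/- → run E
t=30: L0/L1/L2 = -/EF/- → run E
t=31: L0/L1/L2 = -/F/- → run F
t=32: L0/L1/L2 = -/F/- → run F
t=33: L0/L1/L2 = -/F/- → run F
t=34: (idle)
t=35: (idle)
t=36: (idle)
t=37: (idle)
t=38: (idle)
t=39: (idle)
t=40: (idle)

running at tick 2 = A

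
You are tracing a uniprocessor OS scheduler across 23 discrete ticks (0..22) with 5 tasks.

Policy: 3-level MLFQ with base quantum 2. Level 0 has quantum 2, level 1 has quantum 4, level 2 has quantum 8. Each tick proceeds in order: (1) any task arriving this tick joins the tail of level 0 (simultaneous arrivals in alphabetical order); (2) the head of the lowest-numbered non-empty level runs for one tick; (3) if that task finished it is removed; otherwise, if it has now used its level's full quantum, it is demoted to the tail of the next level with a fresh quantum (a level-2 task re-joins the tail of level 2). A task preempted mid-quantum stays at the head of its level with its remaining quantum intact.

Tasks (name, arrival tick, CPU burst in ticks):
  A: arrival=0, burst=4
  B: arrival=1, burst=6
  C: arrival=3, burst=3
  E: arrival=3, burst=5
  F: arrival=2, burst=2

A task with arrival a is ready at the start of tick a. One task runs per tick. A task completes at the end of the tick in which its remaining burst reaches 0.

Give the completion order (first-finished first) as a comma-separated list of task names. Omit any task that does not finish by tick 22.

completion order = F, A, B, C, E

t=0: L0/L1/L2 = A/-/- → run A
t=1: L0/L1/L2 = AB/-/- → run A
t=2: L0/L1/L2 = BF/A/- → run B
t=3: L0/L1/L2 = BFCE/A/- → run B
t=4: L0/L1/L2 = FCE/AB/- → run F
t=5: L0/L1/L2 = FCE/AB/- → run F
t=6: L0/L1/L2 = CE/AB/- → run C
t=7: L0/L1/L2 = CE/AB/- → run C
t=8: L0/L1/L2 = E/ABC/- → run E
t=9: L0/L1/L2 = E/ABC/- → run E
t=10: L0/L1/L2 = -/ABCE/- → run A
t=11: L0/L1/L2 = -/ABCE/- → run A
t=12: L0/L1/L2 = -/BCE/- → run B
t=13: L0/L1/L2 = -/BCE/- → run B
t=14: L0/L1/L2 = -/BCE/- → run B
t=15: L0/L1/L2 = -/BCE/- → run B
t=16: L0/L1/L2 = -/CE/- → run C
t=17: L0/L1/L2 = -/E/- → run E
t=18: L0/L1/L2 = -/E/- → run E
t=19: L0/L1/L2 = -/E/- → run E
t=20: (idle)
t=21: (idle)
t=22: (idle)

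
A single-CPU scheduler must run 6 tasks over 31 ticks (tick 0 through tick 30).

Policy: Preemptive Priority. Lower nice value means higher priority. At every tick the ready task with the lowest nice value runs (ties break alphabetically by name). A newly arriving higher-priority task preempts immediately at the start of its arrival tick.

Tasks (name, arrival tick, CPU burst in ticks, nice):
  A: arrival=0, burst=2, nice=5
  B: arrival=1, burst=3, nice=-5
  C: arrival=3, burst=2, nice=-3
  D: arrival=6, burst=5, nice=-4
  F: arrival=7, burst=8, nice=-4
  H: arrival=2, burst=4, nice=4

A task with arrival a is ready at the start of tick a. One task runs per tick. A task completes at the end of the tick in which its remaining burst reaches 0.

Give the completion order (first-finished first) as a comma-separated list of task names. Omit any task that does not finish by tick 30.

t=0: ready={A} → run A
t=1: ready={A,B} → run B
t=2: ready={A,B,H} → run B
t=3: ready={A,B,C,H} → run B
t=4: ready={A,C,H} → run C
t=5: ready={A,C,H} → run C
t=6: ready={A,D,H} → run D
t=7: ready={A,D,F,H} → run D
t=8: ready={A,D,F,H} → run D
t=9: ready={A,D,F,H} → run D
t=10: ready={A,D,F,H} → run D
t=11: ready={A,F,H} → run F
t=12: ready={A,F,H} → run F
t=13: ready={A,F,H} → run F
t=14: ready={A,F,H} → run F
t=15: ready={A,F,H} → run F
t=16: ready={A,F,H} → run F
t=17: ready={A,F,H} → run F
t=18: ready={A,F,H} → run F
t=19: ready={A,H} → run H
t=20: ready={A,H} → run H
t=21: ready={A,H} → run H
t=22: ready={A,H} → run H
t=23: ready={A} → run A
t=24: (idle)
t=25: (idle)
t=26: (idle)
t=27: (idle)
t=28: (idle)
t=29: (idle)
t=30: (idle)

completion order = B, C, D, F, H, A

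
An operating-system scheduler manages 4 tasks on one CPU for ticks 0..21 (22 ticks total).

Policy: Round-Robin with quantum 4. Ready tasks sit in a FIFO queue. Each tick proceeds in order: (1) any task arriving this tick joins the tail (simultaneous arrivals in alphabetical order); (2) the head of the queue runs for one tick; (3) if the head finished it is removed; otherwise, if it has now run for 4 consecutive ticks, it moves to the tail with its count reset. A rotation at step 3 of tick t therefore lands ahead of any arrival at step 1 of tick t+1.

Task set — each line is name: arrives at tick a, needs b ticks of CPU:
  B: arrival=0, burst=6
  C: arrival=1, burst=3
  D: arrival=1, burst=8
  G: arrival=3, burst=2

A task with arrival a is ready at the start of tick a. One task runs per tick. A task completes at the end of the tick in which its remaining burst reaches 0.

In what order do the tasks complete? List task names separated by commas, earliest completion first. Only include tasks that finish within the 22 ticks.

completion order = C, G, B, D

t=0: queue=[B] q_used=0 → run B
t=1: queue=[B,C,D] q_used=1 → run B
t=2: queue=[B,C,D] q_used=2 → run B
t=3: queue=[B,C,D,G] q_used=3 → run B
t=4: queue=[C,D,G,B] q_used=0 → run C
t=5: queue=[C,D,G,B] q_used=1 → run C
t=6: queue=[C,D,G,B] q_used=2 → run C
t=7: queue=[D,G,B] q_used=0 → run D
t=8: queue=[D,G,B] q_used=1 → run D
t=9: queue=[D,G,B] q_used=2 → run D
t=10: queue=[D,G,B] q_used=3 → run D
t=11: queue=[G,B,D] q_used=0 → run G
t=12: queue=[G,B,D] q_used=1 → run G
t=13: queue=[B,D] q_used=0 → run B
t=14: queue=[B,D] q_used=1 → run B
t=15: queue=[D] q_used=0 → run D
t=16: queue=[D] q_used=1 → run D
t=17: queue=[D] q_used=2 → run D
t=18: queue=[D] q_used=3 → run D
t=19: (idle)
t=20: (idle)
t=21: (idle)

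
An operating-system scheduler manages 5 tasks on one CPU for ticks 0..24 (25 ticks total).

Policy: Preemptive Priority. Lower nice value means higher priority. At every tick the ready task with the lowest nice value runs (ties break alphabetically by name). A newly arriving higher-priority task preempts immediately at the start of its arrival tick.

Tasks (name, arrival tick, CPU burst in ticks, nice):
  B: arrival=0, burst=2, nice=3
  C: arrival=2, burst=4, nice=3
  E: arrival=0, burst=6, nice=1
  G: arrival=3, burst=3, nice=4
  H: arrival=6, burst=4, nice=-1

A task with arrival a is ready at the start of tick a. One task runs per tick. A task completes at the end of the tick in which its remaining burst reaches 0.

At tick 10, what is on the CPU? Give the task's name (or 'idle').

running at tick 10 = B

t=0: ready={B,E} → run E
t=1: ready={B,E} → run E
t=2: ready={B,C,E} → run E
t=3: ready={B,C,E,G} → run E
t=4: ready={B,C,E,G} → run E
t=5: ready={B,C,E,G} → run E
t=6: ready={B,C,G,H} → run H
t=7: ready={B,C,G,H} → run H
t=8: ready={B,C,G,H} → run H
t=9: ready={B,C,G,H} → run H
t=10: ready={B,C,G} → run B
t=11: ready={B,C,G} → run B
t=12: ready={C,G} → run C
t=13: ready={C,G} → run C
t=14: ready={C,G} → run C
t=15: ready={C,G} → run C
t=16: ready={G} → run G
t=17: ready={G} → run G
t=18: ready={G} → run G
t=19: (idle)
t=20: (idle)
t=21: (idle)
t=22: (idle)
t=23: (idle)
t=24: (idle)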